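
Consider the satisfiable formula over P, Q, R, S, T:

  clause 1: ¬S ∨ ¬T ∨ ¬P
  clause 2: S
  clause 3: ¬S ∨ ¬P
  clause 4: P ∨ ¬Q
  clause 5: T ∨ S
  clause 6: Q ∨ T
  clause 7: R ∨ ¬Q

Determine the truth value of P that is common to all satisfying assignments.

False

Suppose P = True.
(S) alone gives S = True.
But (¬S) is also a unit clause — contradiction.
So every satisfying assignment has P = False.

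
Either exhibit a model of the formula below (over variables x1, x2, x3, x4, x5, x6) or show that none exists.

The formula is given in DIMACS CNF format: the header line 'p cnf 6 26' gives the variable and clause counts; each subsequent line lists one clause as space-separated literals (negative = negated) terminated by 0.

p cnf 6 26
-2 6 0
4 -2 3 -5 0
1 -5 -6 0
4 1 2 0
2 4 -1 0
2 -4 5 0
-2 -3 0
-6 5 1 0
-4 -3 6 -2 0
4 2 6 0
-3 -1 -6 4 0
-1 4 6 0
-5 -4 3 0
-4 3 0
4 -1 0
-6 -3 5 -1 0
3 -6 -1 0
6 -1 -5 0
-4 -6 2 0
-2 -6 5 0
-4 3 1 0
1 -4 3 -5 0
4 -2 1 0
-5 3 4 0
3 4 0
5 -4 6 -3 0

x1 ↦ False; x2 ↦ False; x3 ↦ True; x4 ↦ True; x5 ↦ True; x6 ↦ False

Suppose x2 = False.
Suppose x4 = True.
From the singleton clause (x5), x5 = True.
From the singleton clause (x3), x3 = True.
From the singleton clause (¬x6), x6 = False.
From the singleton clause (¬x1), x1 = False.
This assignment satisfies each clause.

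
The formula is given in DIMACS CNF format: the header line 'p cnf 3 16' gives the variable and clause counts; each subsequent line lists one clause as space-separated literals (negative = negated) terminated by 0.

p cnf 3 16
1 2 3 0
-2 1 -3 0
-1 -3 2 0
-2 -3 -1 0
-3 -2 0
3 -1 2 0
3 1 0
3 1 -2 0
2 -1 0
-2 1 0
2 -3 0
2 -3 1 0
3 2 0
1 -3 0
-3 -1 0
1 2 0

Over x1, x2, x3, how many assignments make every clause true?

There are 2^3 = 8 truth assignments over (x1, x2, x3).
Check each against the 16 clauses (columns in the order x1, x2, x3):
  F F F  ✗ fails (x1 ∨ x2 ∨ x3)
  F F T  ✗ fails (x2 ∨ ¬x3)
  F T F  ✗ fails (x3 ∨ x1)
  F T T  ✗ fails (¬x2 ∨ x1 ∨ ¬x3)
  T F F  ✗ fails (x3 ∨ ¬x1 ∨ x2)
  T F T  ✗ fails (¬x1 ∨ ¬x3 ∨ x2)
  T T F  ✓ satisfies all
  T T T  ✗ fails (¬x2 ∨ ¬x3 ∨ ¬x1)
1 of the 8 rows is a model.

1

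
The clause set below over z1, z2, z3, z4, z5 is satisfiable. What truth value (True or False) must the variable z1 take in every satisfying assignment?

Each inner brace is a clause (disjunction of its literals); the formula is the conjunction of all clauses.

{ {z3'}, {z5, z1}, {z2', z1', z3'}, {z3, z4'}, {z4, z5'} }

Suppose z1 = 0.
Unit clause (z3') forces z3 = 0.
Unit clause (z5) forces z5 = 1.
Unit clause (z4') forces z4 = 0.
Now (z4) is unsatisfied and unit — conflict.
So every satisfying assignment has z1 = True.

True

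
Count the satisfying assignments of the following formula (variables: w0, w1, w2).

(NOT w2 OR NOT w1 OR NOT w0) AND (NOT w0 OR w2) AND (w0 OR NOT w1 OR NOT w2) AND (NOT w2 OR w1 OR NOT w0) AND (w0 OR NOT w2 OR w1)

2

There are 2^3 = 8 truth assignments over (w0, w1, w2).
Split on w2. With w2 = true, the clauses containing w2 are satisfied and NOT w2 drops from the rest; 0 of the 2^2 = 4 assignments to the other variables satisfy what remains.
With w2 = false, by the same count on the reduced clause set, 2 assignments work.
(One model: w0=F, w1=F, w2=F.)
Total: 0 + 2 = 2.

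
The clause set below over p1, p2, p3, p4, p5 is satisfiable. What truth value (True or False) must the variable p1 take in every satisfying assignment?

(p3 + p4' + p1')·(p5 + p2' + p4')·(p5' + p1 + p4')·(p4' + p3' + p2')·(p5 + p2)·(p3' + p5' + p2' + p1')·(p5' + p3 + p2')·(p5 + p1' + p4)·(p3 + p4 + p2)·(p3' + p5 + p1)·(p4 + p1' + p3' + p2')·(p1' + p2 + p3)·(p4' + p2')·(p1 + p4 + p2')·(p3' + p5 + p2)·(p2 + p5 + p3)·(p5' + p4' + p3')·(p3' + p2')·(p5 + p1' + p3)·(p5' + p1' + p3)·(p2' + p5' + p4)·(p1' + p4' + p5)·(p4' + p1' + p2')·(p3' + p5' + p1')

False

Suppose p1 = 1.
Suppose p3 = 1.
(p2') alone gives p2 = 0.
(p5) alone gives p5 = 1.
Now (p5') is unsatisfied and unit — conflict.
Undo p3 and try p3 = 0.
(p4') alone gives p4 = 0.
(p5) alone gives p5 = 1.
Now (p5') is unsatisfied and unit — conflict.
Neither p3 = 1 nor p3 = 0 works.
So every satisfying assignment has p1 = False.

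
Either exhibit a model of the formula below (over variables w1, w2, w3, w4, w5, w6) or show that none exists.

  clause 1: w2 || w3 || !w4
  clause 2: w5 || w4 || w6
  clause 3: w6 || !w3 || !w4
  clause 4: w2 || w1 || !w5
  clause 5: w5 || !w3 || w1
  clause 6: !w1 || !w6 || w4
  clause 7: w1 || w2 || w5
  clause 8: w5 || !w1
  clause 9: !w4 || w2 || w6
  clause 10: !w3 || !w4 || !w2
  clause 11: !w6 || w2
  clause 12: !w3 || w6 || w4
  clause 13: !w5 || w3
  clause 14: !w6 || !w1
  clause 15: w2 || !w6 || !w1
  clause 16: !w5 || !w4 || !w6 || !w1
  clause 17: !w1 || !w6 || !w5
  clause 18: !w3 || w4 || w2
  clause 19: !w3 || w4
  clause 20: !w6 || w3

w1: false, w2: true, w3: false, w4: true, w5: false, w6: false

Case w5 = false:
(!w1) alone gives w1 = false.
(!w3) alone gives w3 = false.
(w2) alone gives w2 = true.
(!w6) alone gives w6 = false.
(w4) alone gives w4 = true.
All clauses are satisfied.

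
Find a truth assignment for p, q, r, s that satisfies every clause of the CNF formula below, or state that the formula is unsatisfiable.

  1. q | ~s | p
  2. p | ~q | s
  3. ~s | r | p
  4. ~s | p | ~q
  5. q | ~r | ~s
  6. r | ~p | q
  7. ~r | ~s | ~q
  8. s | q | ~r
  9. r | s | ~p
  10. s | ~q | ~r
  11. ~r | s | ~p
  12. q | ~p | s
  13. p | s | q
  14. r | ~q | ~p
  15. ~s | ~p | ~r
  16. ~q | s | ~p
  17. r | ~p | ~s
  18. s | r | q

Suppose q = 1.
Suppose p = 1.
(r) alone gives r = 1.
(~s) alone gives s = 0.
That conflicts with the unit clause (s).
Undo p and try p = 0.
(s) alone gives s = 1.
That conflicts with the unit clause (~s).
Either choice for p ends in contradiction.
Undo q and try q = 0.
Suppose s = 0.
(~r) alone gives r = 0.
That conflicts with the unit clause (r).
Undo s and try s = 1.
(p) alone gives p = 1.
(~r) alone gives r = 0.
That conflicts with the unit clause (r).
Either choice for s ends in contradiction.
Either choice for q ends in contradiction.

UNSATISFIABLE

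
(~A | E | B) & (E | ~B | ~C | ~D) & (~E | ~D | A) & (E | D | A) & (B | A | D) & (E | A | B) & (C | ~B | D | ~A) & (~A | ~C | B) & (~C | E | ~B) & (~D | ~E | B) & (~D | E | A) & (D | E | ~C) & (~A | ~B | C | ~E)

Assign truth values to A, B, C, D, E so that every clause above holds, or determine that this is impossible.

Try A = 1.
Try E = 1.
Try C = 1.
(B) alone gives B = 1.
All clauses hold; D can take either value.

A=1,  B=1,  C=1,  D=1,  E=1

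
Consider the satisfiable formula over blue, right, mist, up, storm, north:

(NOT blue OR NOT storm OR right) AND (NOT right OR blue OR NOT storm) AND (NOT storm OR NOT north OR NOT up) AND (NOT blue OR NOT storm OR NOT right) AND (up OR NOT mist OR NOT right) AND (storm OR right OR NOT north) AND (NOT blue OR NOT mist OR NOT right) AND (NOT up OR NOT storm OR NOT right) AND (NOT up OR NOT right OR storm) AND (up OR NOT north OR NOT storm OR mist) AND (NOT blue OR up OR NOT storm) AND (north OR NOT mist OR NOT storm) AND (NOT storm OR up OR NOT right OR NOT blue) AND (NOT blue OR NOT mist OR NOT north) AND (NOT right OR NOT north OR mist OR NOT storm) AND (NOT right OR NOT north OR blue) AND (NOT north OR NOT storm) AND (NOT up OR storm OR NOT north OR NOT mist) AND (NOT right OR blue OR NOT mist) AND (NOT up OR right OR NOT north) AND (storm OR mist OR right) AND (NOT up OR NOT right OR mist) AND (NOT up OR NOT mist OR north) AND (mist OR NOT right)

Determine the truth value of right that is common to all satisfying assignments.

Suppose right = true.
From the singleton clause (mist), mist = true.
From the singleton clause (up), up = true.
From the singleton clause (NOT blue), blue = false.
That conflicts with the unit clause (blue).
So every satisfying assignment has right = False.

False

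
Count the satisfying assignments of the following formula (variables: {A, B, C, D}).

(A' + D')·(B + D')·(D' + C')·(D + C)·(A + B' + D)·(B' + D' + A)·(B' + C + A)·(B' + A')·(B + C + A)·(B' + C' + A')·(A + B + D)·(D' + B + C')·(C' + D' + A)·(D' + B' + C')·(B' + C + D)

There are 2^4 = 16 truth assignments over (A, B, C, D).
Split on C. With C = 1, the clauses containing C are satisfied and C' drops from the rest; 1 of the 2^3 = 8 assignments to the other variables satisfy what remains.
With C = 0, by the same count on the reduced clause set, 0 assignments work.
(One model: A=T, B=F, C=T, D=F.)
Total: 1 + 0 = 1.

1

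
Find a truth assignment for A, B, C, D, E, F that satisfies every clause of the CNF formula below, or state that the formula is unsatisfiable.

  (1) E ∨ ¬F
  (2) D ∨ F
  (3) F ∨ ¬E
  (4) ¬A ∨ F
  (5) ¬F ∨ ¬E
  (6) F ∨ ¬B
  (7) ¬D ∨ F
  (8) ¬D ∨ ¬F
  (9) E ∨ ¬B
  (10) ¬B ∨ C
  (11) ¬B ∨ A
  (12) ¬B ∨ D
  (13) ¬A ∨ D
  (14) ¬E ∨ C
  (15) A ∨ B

Branch on E: set E = True.
From the singleton clause (F), F = True.
That conflicts with the unit clause (¬F).
That branch fails; take E = False instead.
From the singleton clause (¬F), F = False.
From the singleton clause (D), D = True.
That conflicts with the unit clause (¬D).
Neither E = True nor E = False works.

UNSATISFIABLE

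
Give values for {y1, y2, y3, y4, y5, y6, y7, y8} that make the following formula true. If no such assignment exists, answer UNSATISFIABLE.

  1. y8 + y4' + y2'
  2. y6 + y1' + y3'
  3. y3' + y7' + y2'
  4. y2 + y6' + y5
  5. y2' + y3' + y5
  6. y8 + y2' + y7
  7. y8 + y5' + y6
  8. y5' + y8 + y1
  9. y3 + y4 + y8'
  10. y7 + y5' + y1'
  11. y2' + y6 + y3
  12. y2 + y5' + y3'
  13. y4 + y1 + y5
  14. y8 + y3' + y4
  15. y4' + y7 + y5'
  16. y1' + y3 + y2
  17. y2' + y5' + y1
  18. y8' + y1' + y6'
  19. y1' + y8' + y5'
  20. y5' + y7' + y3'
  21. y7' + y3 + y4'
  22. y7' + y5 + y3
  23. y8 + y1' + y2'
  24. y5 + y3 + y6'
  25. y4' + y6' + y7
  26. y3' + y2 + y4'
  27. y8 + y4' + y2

Case y8 = 1:
Case y3 = 0:
(y4) alone gives y4 = 1.
(y7') alone gives y7 = 0.
(y5') alone gives y5 = 0.
(y6') alone gives y6 = 0.
(y2') alone gives y2 = 0.
(y1') alone gives y1 = 0.
Every clause now holds.

y1=0, y2=0, y3=0, y4=1, y5=0, y6=0, y7=0, y8=1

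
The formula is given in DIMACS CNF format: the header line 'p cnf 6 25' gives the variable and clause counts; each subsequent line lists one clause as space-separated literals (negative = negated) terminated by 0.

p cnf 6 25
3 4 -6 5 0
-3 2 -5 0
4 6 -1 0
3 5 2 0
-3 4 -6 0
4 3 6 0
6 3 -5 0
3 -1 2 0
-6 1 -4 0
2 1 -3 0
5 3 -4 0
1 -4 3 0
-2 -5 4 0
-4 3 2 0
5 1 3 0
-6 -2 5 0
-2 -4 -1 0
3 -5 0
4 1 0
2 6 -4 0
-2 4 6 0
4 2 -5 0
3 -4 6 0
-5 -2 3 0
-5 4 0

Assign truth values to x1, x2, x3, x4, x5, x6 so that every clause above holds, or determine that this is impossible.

Suppose x3 = True.
Suppose x2 = True.
Suppose x4 = True.
(¬x1) alone gives x1 = False.
(¬x6) alone gives x6 = False.
Every clause is now satisfied; x5 is unconstrained.

x1: False, x2: True, x3: True, x4: True, x5: False, x6: False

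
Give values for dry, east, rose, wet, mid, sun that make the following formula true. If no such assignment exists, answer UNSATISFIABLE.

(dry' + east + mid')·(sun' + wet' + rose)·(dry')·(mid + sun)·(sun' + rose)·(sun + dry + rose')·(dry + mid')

The clause (dry') is unit, so dry = 0.
The clause (mid') is unit, so mid = 0.
The clause (sun) is unit, so sun = 1.
The clause (rose) is unit, so rose = 1.
Every clause is now satisfied; east, wet are unconstrained.

dry ↦ 0,  east ↦ 1,  rose ↦ 1,  wet ↦ 1,  mid ↦ 0,  sun ↦ 1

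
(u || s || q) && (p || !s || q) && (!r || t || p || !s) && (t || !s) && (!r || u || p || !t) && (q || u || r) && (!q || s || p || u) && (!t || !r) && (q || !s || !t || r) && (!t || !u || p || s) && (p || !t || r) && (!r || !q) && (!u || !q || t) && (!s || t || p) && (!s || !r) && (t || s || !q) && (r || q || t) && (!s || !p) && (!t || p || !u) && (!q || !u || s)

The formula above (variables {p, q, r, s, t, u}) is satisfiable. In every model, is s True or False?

False

Suppose s = true.
The clause (t) is unit, so t = true.
The clause (!r) is unit, so r = false.
The clause (q) is unit, so q = true.
The clause (p) is unit, so p = true.
But (!p) is also a unit clause — contradiction.
So every satisfying assignment has s = False.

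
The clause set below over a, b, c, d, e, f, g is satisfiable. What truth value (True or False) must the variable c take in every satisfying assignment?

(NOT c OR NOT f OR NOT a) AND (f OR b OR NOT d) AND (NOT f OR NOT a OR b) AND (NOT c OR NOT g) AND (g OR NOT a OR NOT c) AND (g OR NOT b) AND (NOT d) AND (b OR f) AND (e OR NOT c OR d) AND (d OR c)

Suppose c = false.
The clause (NOT d) is unit, so d = false.
But (d) is also a unit clause — contradiction.
So every satisfying assignment has c = True.

True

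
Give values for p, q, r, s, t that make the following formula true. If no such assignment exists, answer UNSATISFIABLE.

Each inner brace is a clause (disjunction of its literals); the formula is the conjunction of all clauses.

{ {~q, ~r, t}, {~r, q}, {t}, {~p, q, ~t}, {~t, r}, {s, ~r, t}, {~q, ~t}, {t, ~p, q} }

From the singleton clause (t), t = 1.
From the singleton clause (r), r = 1.
From the singleton clause (q), q = 1.
Now (~q) is unsatisfied and unit — conflict.

UNSATISFIABLE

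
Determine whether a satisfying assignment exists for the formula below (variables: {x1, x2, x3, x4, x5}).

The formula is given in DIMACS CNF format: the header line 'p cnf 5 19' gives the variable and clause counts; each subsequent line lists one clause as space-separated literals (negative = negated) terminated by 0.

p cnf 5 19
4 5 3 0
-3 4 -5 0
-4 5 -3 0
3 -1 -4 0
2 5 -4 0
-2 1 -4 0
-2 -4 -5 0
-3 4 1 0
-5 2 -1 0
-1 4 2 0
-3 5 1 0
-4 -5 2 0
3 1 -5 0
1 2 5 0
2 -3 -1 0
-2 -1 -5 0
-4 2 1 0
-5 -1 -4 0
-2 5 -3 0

Suppose x4 = True.
Suppose x5 = True.
The clause (¬x2) is unit, so x2 = False.
Now (x2) is unsatisfied and unit — conflict.
Backtrack on x5: now try x5 = False.
The clause (¬x3) is unit, so x3 = False.
The clause (¬x1) is unit, so x1 = False.
The clause (x2) is unit, so x2 = True.
Now (¬x2) is unsatisfied and unit — conflict.
Neither x5 = True nor x5 = False works.
Backtrack on x4: now try x4 = False.
Suppose x5 = True.
The clause (¬x3) is unit, so x3 = False.
The clause (x1) is unit, so x1 = True.
The clause (x2) is unit, so x2 = True.
Now (¬x2) is unsatisfied and unit — conflict.
Backtrack on x5: now try x5 = False.
The clause (x3) is unit, so x3 = True.
The clause (x1) is unit, so x1 = True.
The clause (x2) is unit, so x2 = True.
Now (¬x2) is unsatisfied and unit — conflict.
Neither x5 = True nor x5 = False works.
Neither x4 = True nor x4 = False works.
No assignment satisfies every clause.

No, unsatisfiable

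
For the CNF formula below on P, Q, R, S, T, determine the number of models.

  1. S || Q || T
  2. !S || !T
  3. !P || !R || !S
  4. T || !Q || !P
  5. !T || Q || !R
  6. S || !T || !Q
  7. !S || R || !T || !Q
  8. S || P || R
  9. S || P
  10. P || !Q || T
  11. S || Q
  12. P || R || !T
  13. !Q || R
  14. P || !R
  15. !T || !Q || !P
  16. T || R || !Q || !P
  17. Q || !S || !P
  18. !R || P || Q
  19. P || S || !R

1

There are 2^5 = 32 truth assignments over (P, Q, R, S, T).
Split on R. With R = true, the clauses containing R are satisfied and !R drops from the rest; 0 of the 2^4 = 16 assignments to the other variables satisfy what remains.
With R = false, by the same count on the reduced clause set, 1 assignment works.
Total: 0 + 1 = 1.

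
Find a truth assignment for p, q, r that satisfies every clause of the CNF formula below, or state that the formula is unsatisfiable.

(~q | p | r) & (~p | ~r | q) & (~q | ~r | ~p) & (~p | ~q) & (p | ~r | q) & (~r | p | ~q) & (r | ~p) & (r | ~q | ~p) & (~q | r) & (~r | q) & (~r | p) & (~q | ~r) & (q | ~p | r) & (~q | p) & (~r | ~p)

p=0; q=0; r=0

Case p = 0:
(~r) alone gives r = 0.
(~q) alone gives q = 0.
This assignment satisfies each clause.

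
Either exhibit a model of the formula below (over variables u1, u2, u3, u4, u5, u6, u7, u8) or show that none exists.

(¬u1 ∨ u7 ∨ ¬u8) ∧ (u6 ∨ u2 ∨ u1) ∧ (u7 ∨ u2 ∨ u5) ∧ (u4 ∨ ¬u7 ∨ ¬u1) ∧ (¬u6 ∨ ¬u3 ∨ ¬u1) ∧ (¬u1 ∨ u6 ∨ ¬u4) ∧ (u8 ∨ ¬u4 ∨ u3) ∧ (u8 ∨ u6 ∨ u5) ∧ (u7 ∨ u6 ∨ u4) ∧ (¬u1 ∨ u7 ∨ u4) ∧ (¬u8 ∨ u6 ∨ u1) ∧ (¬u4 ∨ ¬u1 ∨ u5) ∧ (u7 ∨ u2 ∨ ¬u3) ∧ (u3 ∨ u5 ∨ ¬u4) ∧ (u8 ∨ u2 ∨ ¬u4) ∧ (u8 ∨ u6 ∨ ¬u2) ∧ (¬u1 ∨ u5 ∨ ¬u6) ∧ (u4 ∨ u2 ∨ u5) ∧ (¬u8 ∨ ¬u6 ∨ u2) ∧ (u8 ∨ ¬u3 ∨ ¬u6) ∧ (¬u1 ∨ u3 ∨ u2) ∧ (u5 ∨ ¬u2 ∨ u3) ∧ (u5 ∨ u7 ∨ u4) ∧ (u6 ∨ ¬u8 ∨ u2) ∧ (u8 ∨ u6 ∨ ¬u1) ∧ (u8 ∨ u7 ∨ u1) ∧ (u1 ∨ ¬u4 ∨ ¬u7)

u1: False, u2: True, u3: True, u4: False, u5: True, u6: True, u7: False, u8: True

Branch on u1: set u1 = False.
Branch on u6: set u6 = True.
Branch on u8: set u8 = True.
(u2) alone gives u2 = True.
Branch on u5: set u5 = True.
Branch on u4: set u4 = False.
No clause remains; u3, u7 are free.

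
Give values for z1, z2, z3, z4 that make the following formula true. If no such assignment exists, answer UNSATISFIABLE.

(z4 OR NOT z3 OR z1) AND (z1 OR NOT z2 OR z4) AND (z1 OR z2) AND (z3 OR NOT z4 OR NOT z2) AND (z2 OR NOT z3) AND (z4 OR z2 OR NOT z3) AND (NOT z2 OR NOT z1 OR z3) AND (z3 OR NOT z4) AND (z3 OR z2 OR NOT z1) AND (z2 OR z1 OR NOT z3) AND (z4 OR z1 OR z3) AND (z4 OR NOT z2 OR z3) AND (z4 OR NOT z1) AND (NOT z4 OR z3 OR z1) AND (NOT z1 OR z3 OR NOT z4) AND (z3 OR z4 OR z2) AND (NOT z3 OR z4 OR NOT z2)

z1=true; z2=true; z3=true; z4=true

Suppose z1 = true.
The clause (z4) is unit, so z4 = true.
The clause (z3) is unit, so z3 = true.
The clause (z2) is unit, so z2 = true.
Every clause now holds.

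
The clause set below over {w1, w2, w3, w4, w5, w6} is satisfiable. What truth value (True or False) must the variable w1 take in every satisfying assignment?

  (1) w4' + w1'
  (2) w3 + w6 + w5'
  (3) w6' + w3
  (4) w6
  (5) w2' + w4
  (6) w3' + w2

Suppose w1 = 1.
(w4') alone gives w4 = 0.
(w6) alone gives w6 = 1.
(w3) alone gives w3 = 1.
(w2') alone gives w2 = 0.
But (w2) is also a unit clause — contradiction.
So every satisfying assignment has w1 = False.

False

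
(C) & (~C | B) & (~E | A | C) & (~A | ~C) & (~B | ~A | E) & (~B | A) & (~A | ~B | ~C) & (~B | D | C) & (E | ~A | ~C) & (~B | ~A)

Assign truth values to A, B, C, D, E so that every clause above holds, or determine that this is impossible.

UNSATISFIABLE

Unit clause (C) forces C = 1.
Unit clause (B) forces B = 1.
Unit clause (~A) forces A = 0.
Now (A) is unsatisfied and unit — conflict.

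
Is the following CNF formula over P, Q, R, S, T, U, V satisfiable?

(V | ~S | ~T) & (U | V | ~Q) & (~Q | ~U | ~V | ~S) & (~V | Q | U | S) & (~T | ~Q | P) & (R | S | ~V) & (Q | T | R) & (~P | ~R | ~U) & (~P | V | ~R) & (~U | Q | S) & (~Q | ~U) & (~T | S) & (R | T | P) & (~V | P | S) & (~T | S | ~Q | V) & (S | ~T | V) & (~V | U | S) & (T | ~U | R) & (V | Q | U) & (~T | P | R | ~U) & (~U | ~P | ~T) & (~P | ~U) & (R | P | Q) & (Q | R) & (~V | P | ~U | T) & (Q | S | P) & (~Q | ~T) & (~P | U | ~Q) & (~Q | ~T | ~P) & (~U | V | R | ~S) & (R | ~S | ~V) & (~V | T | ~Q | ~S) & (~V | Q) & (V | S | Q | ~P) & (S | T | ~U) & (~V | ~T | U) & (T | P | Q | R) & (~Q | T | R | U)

Suppose Q = 0.
Unit clause (R) forces R = 1.
Unit clause (~V) forces V = 0.
Unit clause (~P) forces P = 0.
Unit clause (U) forces U = 1.
Unit clause (S) forces S = 1.
Unit clause (~T) forces T = 0.
Every clause now holds.
A satisfying assignment: P: 0, Q: 0, R: 1, S: 1, T: 0, U: 1, V: 0.

Yes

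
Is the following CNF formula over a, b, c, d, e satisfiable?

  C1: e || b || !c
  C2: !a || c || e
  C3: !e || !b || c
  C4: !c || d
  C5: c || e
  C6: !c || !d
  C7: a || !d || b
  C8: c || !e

Case c = false:
(e) alone gives e = true.
But (!e) is also a unit clause — contradiction.
Undo c and try c = true.
(d) alone gives d = true.
But (!d) is also a unit clause — contradiction.
Neither c = true nor c = false works.
No assignment satisfies every clause.

Unsatisfiable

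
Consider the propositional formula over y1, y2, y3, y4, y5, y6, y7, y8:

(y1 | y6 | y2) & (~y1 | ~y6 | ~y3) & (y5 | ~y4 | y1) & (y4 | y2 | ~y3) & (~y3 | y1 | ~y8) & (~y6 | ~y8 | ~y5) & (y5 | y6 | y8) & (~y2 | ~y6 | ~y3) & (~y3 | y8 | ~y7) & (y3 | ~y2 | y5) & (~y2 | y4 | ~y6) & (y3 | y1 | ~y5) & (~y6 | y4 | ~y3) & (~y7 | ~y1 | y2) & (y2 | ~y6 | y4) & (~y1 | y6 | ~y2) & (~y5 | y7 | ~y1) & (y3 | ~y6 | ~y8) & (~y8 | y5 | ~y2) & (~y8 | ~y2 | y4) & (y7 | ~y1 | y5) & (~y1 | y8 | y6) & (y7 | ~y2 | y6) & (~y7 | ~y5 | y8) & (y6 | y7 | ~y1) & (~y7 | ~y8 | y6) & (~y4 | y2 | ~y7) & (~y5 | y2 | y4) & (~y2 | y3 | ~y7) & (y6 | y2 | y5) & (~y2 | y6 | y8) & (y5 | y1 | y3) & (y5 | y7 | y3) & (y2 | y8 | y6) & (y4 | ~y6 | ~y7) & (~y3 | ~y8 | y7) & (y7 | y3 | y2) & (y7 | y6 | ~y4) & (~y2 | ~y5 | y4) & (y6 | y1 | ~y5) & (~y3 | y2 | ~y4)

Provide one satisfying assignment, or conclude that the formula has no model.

Branch on y1: set y1 = 1.
Branch on y6: set y6 = 0.
The clause (~y2) is unit, so y2 = 0.
The clause (~y7) is unit, so y7 = 0.
Now (y7) is unsatisfied and unit — conflict.
That branch fails; take y6 = 1 instead.
The clause (~y3) is unit, so y3 = 0.
The clause (~y8) is unit, so y8 = 0.
Branch on y2: set y2 = 0.
The clause (~y7) is unit, so y7 = 0.
Now (y7) is unsatisfied and unit — conflict.
That branch fails; take y2 = 1 instead.
The clause (y5) is unit, so y5 = 1.
The clause (y4) is unit, so y4 = 1.
The clause (y7) is unit, so y7 = 1.
Now (~y7) is unsatisfied and unit — conflict.
Both values of y2 lead to a conflict.
Both values of y6 lead to a conflict.
That branch fails; take y1 = 0 instead.
Branch on y6: set y6 = 1.
Branch on y5: set y5 = 1.
The clause (~y8) is unit, so y8 = 0.
The clause (y3) is unit, so y3 = 1.
The clause (~y2) is unit, so y2 = 0.
The clause (y4) is unit, so y4 = 1.
Now (~y4) is unsatisfied and unit — conflict.
That branch fails; take y5 = 0 instead.
The clause (~y4) is unit, so y4 = 0.
The clause (~y2) is unit, so y2 = 0.
Now (y2) is unsatisfied and unit — conflict.
Both values of y5 lead to a conflict.
That branch fails; take y6 = 0 instead.
The clause (y2) is unit, so y2 = 1.
The clause (y7) is unit, so y7 = 1.
The clause (~y8) is unit, so y8 = 0.
Now (y8) is unsatisfied and unit — conflict.
Both values of y6 lead to a conflict.
Both values of y1 lead to a conflict.

UNSATISFIABLE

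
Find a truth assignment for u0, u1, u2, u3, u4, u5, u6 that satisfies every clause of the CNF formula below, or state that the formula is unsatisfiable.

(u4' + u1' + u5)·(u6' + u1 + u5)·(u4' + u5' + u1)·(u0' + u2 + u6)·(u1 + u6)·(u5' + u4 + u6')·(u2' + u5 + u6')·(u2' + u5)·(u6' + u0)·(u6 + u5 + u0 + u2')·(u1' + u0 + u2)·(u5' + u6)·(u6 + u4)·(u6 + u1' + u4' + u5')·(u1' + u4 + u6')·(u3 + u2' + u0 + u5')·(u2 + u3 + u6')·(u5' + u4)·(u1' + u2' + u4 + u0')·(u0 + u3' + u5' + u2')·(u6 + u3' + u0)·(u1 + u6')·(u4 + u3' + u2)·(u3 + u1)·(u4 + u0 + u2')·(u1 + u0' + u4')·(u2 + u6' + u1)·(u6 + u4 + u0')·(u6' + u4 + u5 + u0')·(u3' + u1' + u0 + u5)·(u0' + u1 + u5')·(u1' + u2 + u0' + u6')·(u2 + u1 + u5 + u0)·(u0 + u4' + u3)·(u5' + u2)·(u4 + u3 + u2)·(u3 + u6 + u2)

u0=1; u1=1; u2=1; u3=0; u4=1; u5=1; u6=1

Try u1 = 1.
Try u4 = 1.
The clause (u5) is unit, so u5 = 1.
The clause (u6) is unit, so u6 = 1.
The clause (u0) is unit, so u0 = 1.
The clause (u2) is unit, so u2 = 1.
Every clause is now satisfied; u3 is unconstrained.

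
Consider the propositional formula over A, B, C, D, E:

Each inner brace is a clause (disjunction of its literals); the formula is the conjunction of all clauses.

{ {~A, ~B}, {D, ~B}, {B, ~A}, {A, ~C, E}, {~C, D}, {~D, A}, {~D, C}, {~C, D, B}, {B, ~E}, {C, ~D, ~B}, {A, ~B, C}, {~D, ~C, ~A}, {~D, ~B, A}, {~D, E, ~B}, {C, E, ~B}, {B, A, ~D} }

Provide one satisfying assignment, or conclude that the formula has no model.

Suppose A = 0.
From the singleton clause (~D), D = 0.
From the singleton clause (~B), B = 0.
From the singleton clause (~C), C = 0.
From the singleton clause (~E), E = 0.
Every clause now holds.

A ↦ 0,  B ↦ 0,  C ↦ 0,  D ↦ 0,  E ↦ 0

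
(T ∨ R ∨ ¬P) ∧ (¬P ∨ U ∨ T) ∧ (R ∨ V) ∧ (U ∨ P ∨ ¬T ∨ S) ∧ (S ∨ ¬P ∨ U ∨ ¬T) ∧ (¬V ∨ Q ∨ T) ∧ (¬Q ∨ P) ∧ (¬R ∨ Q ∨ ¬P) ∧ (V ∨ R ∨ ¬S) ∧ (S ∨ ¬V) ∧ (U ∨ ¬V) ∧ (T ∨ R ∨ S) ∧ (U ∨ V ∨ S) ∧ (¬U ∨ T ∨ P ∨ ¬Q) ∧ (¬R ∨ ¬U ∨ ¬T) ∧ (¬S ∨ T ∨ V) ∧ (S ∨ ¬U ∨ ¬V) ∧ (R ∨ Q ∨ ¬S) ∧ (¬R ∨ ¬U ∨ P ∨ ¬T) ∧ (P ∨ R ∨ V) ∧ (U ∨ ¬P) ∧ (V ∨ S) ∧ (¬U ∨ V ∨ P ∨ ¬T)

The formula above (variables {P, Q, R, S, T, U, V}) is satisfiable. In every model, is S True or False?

True

Suppose S = False.
Unit clause (¬V) forces V = False.
Now (V) is unsatisfied and unit — conflict.
So every satisfying assignment has S = True.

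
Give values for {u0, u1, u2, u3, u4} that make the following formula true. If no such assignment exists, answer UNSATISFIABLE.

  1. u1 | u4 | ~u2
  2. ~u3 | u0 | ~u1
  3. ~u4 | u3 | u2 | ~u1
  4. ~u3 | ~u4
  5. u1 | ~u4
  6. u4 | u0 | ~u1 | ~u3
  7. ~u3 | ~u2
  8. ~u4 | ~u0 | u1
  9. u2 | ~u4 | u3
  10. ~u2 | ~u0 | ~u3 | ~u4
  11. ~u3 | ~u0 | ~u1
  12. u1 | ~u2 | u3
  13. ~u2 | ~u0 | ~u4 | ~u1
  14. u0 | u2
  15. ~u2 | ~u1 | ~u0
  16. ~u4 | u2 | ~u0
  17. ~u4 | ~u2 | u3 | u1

Branch on u3: set u3 = 0.
Branch on u1: set u1 = 1.
Branch on u4: set u4 = 0.
Branch on u0: set u0 = 0.
From the singleton clause (u2), u2 = 1.
This assignment satisfies each clause.

u0=0, u1=1, u2=1, u3=0, u4=0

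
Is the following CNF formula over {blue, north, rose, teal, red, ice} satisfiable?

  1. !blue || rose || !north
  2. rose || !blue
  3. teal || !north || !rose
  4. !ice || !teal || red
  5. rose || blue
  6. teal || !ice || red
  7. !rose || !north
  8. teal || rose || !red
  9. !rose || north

Case rose = true:
(!north) alone gives north = false.
But (north) is also a unit clause — contradiction.
So rose must be the other value — set rose = false.
(!blue) alone gives blue = false.
But (blue) is also a unit clause — contradiction.
Either choice for rose ends in contradiction.
No assignment satisfies every clause.

Unsatisfiable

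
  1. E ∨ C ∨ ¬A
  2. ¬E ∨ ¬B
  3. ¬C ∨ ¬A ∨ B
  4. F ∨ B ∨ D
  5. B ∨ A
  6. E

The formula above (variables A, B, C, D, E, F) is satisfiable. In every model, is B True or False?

False

Suppose B = True.
The clause (¬E) is unit, so E = False.
But (E) is also a unit clause — contradiction.
So every satisfying assignment has B = False.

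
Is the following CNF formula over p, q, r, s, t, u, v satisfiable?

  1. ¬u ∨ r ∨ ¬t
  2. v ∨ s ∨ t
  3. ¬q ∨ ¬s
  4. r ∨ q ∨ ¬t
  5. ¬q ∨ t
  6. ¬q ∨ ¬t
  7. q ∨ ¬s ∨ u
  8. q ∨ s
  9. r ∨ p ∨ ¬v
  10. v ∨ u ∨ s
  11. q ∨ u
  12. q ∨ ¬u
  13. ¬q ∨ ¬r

Try q = False.
(s) alone gives s = True.
(u) alone gives u = True.
That conflicts with the unit clause (¬u).
Backtrack on q: now try q = True.
(¬s) alone gives s = False.
(t) alone gives t = True.
That conflicts with the unit clause (¬t).
Both values of q lead to a conflict.
No assignment satisfies every clause.

No, unsatisfiable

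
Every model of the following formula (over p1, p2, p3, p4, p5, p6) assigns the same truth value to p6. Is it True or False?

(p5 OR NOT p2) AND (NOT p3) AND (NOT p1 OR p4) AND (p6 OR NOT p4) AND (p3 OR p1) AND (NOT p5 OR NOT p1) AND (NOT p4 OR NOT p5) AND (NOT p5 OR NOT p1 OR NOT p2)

True

Suppose p6 = false.
Unit clause (NOT p3) forces p3 = false.
Unit clause (NOT p4) forces p4 = false.
Unit clause (NOT p1) forces p1 = false.
That conflicts with the unit clause (p1).
So every satisfying assignment has p6 = True.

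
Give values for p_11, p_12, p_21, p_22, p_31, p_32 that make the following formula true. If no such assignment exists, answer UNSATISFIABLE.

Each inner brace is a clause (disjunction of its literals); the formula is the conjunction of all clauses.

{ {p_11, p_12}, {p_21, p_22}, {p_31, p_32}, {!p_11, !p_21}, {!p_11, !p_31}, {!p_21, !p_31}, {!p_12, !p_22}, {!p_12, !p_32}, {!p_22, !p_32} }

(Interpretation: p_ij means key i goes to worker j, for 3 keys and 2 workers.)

UNSATISFIABLE

Suppose p_11 = true.
The clause (!p_21) is unit, so p_21 = false.
The clause (p_22) is unit, so p_22 = true.
The clause (!p_31) is unit, so p_31 = false.
The clause (p_32) is unit, so p_32 = true.
That conflicts with the unit clause (!p_32).
Backtrack on p_11: now try p_11 = false.
The clause (p_12) is unit, so p_12 = true.
The clause (!p_22) is unit, so p_22 = false.
The clause (p_21) is unit, so p_21 = true.
The clause (!p_31) is unit, so p_31 = false.
The clause (p_32) is unit, so p_32 = true.
That conflicts with the unit clause (!p_32).
Neither p_11 = true nor p_11 = false works.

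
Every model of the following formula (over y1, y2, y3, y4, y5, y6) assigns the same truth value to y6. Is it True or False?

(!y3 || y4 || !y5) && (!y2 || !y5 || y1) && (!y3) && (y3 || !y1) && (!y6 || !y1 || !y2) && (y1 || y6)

True

Suppose y6 = false.
Unit clause (!y3) forces y3 = false.
Unit clause (!y1) forces y1 = false.
But (y1) is also a unit clause — contradiction.
So every satisfying assignment has y6 = True.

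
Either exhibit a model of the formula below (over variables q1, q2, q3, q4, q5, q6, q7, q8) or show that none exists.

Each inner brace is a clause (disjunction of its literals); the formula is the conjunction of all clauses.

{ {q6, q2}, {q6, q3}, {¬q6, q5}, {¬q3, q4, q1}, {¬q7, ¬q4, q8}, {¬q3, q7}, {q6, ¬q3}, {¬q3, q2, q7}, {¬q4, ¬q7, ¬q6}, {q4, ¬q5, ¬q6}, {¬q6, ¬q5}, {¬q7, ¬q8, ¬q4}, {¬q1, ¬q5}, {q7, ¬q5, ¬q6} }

UNSATISFIABLE

Suppose q6 = True.
Unit clause (q5) forces q5 = True.
Now (¬q5) is unsatisfied and unit — conflict.
So q6 must be the other value — set q6 = False.
Unit clause (q2) forces q2 = True.
Unit clause (q3) forces q3 = True.
Now (¬q3) is unsatisfied and unit — conflict.
Neither q6 = True nor q6 = False works.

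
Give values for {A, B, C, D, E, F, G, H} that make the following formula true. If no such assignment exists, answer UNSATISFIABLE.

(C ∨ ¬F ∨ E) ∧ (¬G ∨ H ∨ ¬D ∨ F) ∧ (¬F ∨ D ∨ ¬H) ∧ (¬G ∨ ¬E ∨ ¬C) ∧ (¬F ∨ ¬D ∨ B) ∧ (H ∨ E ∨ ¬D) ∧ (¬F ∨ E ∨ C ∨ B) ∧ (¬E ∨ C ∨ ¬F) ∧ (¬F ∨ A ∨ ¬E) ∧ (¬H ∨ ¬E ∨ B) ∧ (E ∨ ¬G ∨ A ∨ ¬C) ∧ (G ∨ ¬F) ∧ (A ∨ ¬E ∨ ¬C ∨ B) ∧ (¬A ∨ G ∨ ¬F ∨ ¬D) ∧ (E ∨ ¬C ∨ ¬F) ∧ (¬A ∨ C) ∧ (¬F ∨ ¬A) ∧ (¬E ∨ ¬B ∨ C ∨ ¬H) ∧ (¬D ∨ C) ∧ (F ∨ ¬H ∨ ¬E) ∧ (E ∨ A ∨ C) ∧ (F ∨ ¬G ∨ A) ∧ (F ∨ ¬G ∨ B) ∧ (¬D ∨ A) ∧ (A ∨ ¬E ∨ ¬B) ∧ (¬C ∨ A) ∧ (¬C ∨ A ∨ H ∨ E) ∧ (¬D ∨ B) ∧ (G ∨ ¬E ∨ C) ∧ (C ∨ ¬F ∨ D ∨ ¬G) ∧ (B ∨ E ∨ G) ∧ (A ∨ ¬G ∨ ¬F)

Try G = False.
The clause (¬F) is unit, so F = False.
Try A = True.
The clause (C) is unit, so C = True.
Try H = True.
The clause (¬E) is unit, so E = False.
The clause (B) is unit, so B = True.
No clause remains; D is free.

A: True, B: True, C: True, D: False, E: False, F: False, G: False, H: True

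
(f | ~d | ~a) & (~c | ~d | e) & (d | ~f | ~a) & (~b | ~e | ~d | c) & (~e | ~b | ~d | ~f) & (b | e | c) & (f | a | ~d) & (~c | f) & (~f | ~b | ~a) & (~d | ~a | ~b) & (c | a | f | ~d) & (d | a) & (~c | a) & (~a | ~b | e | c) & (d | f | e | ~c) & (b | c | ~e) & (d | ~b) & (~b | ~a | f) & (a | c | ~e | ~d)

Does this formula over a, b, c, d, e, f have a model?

Yes, satisfiable

Try c = 0.
Try b = 1.
From the singleton clause (d), d = 1.
From the singleton clause (~e), e = 0.
From the singleton clause (~a), a = 0.
From the singleton clause (f), f = 1.
All clauses are satisfied.
A satisfying assignment: a ↦ 0,  b ↦ 1,  c ↦ 0,  d ↦ 1,  e ↦ 0,  f ↦ 1.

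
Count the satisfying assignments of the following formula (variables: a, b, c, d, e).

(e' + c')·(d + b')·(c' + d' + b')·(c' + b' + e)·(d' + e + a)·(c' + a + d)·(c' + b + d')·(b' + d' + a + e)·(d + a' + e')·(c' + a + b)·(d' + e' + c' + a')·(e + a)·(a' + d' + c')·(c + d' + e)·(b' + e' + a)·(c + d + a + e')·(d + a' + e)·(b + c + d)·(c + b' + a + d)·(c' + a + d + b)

There are 2^5 = 32 truth assignments over (a, b, c, d, e).
Split on a. With a = 1, the clauses containing a are satisfied and a' drops from the rest; 2 of the 2^4 = 16 assignments to the other variables satisfy what remains.
With a = 0, by the same count on the reduced clause set, 1 assignment works.
Total: 2 + 1 = 3.

3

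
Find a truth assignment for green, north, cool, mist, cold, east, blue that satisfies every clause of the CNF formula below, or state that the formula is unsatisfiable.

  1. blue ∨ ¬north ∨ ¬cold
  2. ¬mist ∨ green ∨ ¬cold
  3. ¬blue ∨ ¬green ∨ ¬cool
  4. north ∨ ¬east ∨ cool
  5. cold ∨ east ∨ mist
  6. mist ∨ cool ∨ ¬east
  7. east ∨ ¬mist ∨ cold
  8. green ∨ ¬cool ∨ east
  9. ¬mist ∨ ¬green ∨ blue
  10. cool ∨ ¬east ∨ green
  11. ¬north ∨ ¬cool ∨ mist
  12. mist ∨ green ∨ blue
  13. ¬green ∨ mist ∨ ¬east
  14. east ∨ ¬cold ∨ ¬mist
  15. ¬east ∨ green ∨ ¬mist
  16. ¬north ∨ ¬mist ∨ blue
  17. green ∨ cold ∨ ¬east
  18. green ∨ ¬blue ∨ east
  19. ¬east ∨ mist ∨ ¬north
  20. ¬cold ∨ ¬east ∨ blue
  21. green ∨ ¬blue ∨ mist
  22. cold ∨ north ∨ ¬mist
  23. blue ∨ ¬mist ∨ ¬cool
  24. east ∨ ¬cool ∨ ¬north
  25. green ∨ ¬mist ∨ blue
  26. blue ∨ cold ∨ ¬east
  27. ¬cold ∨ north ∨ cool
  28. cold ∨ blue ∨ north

Try blue = True.
Try green = True.
The clause (¬cool) is unit, so cool = False.
Try north = True.
Try mist = False.
The clause (¬east) is unit, so east = False.
The clause (cold) is unit, so cold = True.
All clauses are satisfied.

green ↦ True; north ↦ True; cool ↦ False; mist ↦ False; cold ↦ True; east ↦ False; blue ↦ True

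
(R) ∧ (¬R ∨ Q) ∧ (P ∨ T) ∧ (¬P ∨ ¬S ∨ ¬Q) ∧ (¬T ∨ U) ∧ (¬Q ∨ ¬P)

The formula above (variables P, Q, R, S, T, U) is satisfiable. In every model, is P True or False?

Suppose P = True.
The clause (R) is unit, so R = True.
The clause (Q) is unit, so Q = True.
But (¬Q) is also a unit clause — contradiction.
So every satisfying assignment has P = False.

False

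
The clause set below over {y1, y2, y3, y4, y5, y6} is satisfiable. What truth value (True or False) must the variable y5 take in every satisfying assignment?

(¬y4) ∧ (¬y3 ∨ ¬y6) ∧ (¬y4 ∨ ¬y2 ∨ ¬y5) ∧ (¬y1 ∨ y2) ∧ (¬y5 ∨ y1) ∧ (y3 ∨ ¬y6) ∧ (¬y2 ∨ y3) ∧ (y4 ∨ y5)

Suppose y5 = False.
The clause (¬y4) is unit, so y4 = False.
That conflicts with the unit clause (y4).
So every satisfying assignment has y5 = True.

True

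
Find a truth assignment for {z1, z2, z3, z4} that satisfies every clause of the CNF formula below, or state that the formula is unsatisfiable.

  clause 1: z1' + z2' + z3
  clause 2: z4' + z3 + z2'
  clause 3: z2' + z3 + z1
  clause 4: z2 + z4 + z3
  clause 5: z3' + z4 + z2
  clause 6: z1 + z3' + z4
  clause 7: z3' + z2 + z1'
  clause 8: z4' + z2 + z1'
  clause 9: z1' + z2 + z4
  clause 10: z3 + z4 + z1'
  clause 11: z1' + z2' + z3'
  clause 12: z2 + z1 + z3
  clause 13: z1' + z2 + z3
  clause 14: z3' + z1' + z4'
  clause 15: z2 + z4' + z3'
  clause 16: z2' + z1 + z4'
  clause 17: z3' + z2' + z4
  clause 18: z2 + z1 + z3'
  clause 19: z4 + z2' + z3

UNSATISFIABLE

Branch on z1: set z1 = 0.
Branch on z2: set z2 = 0.
(z3) alone gives z3 = 1.
That conflicts with the unit clause (z3').
That branch fails; take z2 = 1 instead.
(z3) alone gives z3 = 1.
(z4) alone gives z4 = 1.
That conflicts with the unit clause (z4').
Both values of z2 lead to a conflict.
That branch fails; take z1 = 1 instead.
Branch on z2: set z2 = 0.
(z3') alone gives z3 = 0.
That conflicts with the unit clause (z3).
That branch fails; take z2 = 1 instead.
(z3) alone gives z3 = 1.
That conflicts with the unit clause (z3').
Both values of z2 lead to a conflict.
Both values of z1 lead to a conflict.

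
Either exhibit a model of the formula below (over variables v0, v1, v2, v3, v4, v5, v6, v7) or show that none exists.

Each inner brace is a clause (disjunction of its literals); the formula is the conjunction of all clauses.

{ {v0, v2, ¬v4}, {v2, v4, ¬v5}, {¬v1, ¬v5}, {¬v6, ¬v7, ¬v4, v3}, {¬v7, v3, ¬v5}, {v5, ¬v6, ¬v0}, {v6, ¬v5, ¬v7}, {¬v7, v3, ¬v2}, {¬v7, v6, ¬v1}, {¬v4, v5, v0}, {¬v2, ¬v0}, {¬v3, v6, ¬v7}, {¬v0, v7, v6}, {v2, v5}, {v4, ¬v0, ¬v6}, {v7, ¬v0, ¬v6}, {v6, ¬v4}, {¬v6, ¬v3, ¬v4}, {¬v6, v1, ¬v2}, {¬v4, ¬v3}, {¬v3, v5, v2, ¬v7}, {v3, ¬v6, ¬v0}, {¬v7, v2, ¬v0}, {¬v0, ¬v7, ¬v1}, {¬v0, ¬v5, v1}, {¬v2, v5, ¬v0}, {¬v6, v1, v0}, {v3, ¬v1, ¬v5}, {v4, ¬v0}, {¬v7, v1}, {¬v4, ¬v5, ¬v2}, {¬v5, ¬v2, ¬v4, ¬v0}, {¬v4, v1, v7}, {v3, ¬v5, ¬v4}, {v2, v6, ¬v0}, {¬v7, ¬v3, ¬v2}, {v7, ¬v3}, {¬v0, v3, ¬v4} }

Suppose v1 = True.
The clause (¬v5) is unit, so v5 = False.
The clause (v2) is unit, so v2 = True.
The clause (¬v0) is unit, so v0 = False.
The clause (¬v4) is unit, so v4 = False.
Suppose v7 = False.
The clause (¬v3) is unit, so v3 = False.
All clauses hold; v6 can take either value.

v0: False; v1: True; v2: True; v3: False; v4: False; v5: False; v6: False; v7: False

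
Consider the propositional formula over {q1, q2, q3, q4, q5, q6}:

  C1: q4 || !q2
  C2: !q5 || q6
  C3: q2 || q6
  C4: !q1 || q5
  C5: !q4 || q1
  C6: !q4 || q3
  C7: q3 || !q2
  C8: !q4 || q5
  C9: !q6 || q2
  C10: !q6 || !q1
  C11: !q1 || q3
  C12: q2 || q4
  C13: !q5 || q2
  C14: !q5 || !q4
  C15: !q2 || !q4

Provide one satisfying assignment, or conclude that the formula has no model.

Try q4 = true.
Unit clause (q1) forces q1 = true.
Unit clause (q5) forces q5 = true.
That conflicts with the unit clause (!q5).
So q4 must be the other value — set q4 = false.
Unit clause (!q2) forces q2 = false.
That conflicts with the unit clause (q2).
Neither q4 = true nor q4 = false works.

UNSATISFIABLE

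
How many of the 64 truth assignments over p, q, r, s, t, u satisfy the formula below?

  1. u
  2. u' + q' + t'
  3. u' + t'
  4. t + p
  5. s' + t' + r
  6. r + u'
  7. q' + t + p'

There are 2^6 = 64 truth assignments over (p, q, r, s, t, u).
Split on t. With t = 1, the clauses containing t are satisfied and t' drops from the rest; 0 of the 2^5 = 32 assignments to the other variables satisfy what remains.
With t = 0, by the same count on the reduced clause set, 2 assignments work.
(One model: p=T, q=F, r=T, s=F, t=F, u=T.)
Total: 0 + 2 = 2.

2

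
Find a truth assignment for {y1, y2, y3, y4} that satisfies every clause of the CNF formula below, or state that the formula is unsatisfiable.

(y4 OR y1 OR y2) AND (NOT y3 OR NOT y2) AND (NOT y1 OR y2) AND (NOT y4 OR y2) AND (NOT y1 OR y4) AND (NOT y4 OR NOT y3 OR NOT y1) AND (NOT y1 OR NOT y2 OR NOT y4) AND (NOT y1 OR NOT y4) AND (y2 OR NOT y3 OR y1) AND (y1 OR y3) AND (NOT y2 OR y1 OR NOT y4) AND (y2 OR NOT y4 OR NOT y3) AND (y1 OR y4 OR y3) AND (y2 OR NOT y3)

Try y3 = false.
Unit clause (y1) forces y1 = true.
Unit clause (y2) forces y2 = true.
Unit clause (y4) forces y4 = true.
Now (NOT y4) is unsatisfied and unit — conflict.
That branch fails; take y3 = true instead.
Unit clause (NOT y2) forces y2 = false.
Now (y2) is unsatisfied and unit — conflict.
Neither y3 = true nor y3 = false works.

UNSATISFIABLE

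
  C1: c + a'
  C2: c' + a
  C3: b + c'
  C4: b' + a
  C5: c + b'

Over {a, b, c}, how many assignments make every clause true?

There are 2^3 = 8 truth assignments over (a, b, c).
Check each against the 5 clauses (columns in the order a, b, c):
  F F F  ✓ satisfies all
  F F T  ✗ fails (c' + a)
  F T F  ✗ fails (b' + a)
  F T T  ✗ fails (c' + a)
  T F F  ✗ fails (c + a')
  T F T  ✗ fails (b + c')
  T T F  ✗ fails (c + a')
  T T T  ✓ satisfies all
2 of the 8 rows are models.

2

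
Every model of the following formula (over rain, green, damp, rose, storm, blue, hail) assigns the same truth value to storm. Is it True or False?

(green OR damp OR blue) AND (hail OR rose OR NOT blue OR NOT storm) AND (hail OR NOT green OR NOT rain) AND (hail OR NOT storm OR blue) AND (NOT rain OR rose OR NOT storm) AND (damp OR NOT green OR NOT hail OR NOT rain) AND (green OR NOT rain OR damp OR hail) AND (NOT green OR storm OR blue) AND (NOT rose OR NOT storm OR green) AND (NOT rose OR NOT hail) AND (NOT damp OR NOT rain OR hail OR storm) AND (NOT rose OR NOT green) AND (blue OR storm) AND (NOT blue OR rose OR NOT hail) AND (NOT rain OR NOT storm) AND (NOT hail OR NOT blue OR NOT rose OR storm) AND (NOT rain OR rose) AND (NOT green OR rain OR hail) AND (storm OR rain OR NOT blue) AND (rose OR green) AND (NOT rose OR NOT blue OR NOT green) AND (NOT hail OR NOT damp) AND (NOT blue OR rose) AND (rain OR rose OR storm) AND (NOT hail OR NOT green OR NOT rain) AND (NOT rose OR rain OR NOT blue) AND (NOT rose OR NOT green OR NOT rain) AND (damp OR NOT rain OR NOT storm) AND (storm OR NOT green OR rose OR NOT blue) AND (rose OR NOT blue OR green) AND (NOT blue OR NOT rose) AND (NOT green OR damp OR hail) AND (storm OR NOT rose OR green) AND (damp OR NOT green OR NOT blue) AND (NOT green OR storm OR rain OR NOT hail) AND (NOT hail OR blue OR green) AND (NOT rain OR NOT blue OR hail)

True

Suppose storm = false.
Unit clause (blue) forces blue = true.
Unit clause (rain) forces rain = true.
Unit clause (rose) forces rose = true.
But (NOT rose) is also a unit clause — contradiction.
So every satisfying assignment has storm = True.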